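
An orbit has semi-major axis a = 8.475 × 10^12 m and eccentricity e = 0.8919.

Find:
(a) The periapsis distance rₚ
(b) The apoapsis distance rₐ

(a) rₚ = a(1 − e) = 8.475e+12 · (1 − 0.8919) = 8.475e+12 · 0.1081 ≈ 9.161e+11 m = 9.161 × 10^11 m.
(b) rₐ = a(1 + e) = 8.475e+12 · (1 + 0.8919) = 8.475e+12 · 1.8919 ≈ 1.603e+13 m = 1.603 × 10^13 m.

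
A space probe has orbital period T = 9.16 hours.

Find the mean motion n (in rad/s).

Convert to SI: T = 9.16 hours = 32976 s.
n = 2π / T.
n = 2π / 32976 s ≈ 0.0001905 rad/s.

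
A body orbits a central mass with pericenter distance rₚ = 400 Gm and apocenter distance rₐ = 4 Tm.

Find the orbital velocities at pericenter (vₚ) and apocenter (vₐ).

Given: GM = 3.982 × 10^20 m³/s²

Convert to SI: rₚ = 400 Gm = 4e+11 m; rₐ = 4 Tm = 4e+12 m.
Use the vis-viva equation v² = GM(2/r − 1/a) with a = (rₚ + rₐ)/2 = (4e+11 + 4e+12)/2 = 2.2e+12 m.
vₚ = √(GM · (2/rₚ − 1/a)) = √(3.982e+20 · (2/4e+11 − 1/2.2e+12)) m/s ≈ 4.254e+04 m/s = 42.54 km/s.
vₐ = √(GM · (2/rₐ − 1/a)) = √(3.982e+20 · (2/4e+12 − 1/2.2e+12)) m/s ≈ 4254 m/s = 4.254 km/s.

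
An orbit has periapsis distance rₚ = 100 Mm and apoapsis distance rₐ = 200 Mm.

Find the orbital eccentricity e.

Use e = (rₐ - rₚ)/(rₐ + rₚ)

Convert to SI: rₚ = 100 Mm = 1e+08 m; rₐ = 200 Mm = 2e+08 m.
e = (rₐ − rₚ) / (rₐ + rₚ).
e = (2e+08 − 1e+08) / (2e+08 + 1e+08) = 1e+08 / 3e+08 ≈ 0.3333.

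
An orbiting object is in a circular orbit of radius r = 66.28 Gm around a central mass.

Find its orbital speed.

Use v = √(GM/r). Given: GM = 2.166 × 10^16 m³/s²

Convert to SI: r = 66.28 Gm = 6.628e+10 m.
For a circular orbit, gravity supplies the centripetal force, so v = √(GM / r).
v = √(2.166e+16 / 6.628e+10) m/s ≈ 571.7 m/s = 571.7 m/s.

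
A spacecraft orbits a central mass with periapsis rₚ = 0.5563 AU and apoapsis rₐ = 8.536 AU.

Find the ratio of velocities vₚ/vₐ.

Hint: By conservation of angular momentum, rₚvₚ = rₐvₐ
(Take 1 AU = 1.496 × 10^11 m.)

Convert to SI: rₚ = 0.5563 AU = 8.32225e+10 m; rₐ = 8.536 AU = 1.27699e+12 m.
Conservation of angular momentum gives rₚvₚ = rₐvₐ, so vₚ/vₐ = rₐ/rₚ.
vₚ/vₐ = 1.27699e+12 / 8.32225e+10 ≈ 15.34.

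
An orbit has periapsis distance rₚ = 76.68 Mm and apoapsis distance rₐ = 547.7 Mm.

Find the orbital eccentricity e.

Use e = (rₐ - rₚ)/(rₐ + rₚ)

Convert to SI: rₚ = 76.68 Mm = 7.668e+07 m; rₐ = 547.7 Mm = 5.477e+08 m.
e = (rₐ − rₚ) / (rₐ + rₚ).
e = (5.477e+08 − 7.668e+07) / (5.477e+08 + 7.668e+07) = 4.7102e+08 / 6.2438e+08 ≈ 0.7544.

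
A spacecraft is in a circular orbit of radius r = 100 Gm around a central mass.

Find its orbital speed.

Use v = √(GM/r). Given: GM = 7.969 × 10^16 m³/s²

Convert to SI: r = 100 Gm = 1e+11 m.
For a circular orbit, gravity supplies the centripetal force, so v = √(GM / r).
v = √(7.969e+16 / 1e+11) m/s ≈ 892.7 m/s = 892.7 m/s.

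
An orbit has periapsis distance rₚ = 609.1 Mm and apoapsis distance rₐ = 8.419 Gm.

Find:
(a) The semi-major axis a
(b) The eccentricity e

Convert to SI: rₚ = 609.1 Mm = 6.091e+08 m; rₐ = 8.419 Gm = 8.419e+09 m.
(a) a = (rₚ + rₐ) / 2 = (6.091e+08 + 8.419e+09) / 2 ≈ 4.514e+09 m = 4.514 Gm.
(b) e = (rₐ − rₚ) / (rₐ + rₚ) = (8.419e+09 − 6.091e+08) / (8.419e+09 + 6.091e+08) ≈ 0.8651.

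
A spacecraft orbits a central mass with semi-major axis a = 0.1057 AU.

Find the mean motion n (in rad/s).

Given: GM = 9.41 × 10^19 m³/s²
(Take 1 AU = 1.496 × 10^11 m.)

Convert to SI: a = 0.1057 AU = 1.58127e+10 m.
n = √(GM / a³).
n = √(9.41e+19 / (1.58127e+10)³) rad/s ≈ 4.878e-06 rad/s.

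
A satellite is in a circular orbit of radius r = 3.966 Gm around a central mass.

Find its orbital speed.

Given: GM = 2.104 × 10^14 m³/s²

Convert to SI: r = 3.966 Gm = 3.966e+09 m.
For a circular orbit, gravity supplies the centripetal force, so v = √(GM / r).
v = √(2.104e+14 / 3.966e+09) m/s ≈ 230.3 m/s = 230.3 m/s.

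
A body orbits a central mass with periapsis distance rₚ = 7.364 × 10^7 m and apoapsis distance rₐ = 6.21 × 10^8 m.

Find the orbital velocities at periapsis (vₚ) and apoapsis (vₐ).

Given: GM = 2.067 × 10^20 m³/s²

Use the vis-viva equation v² = GM(2/r − 1/a) with a = (rₚ + rₐ)/2 = (7.364e+07 + 6.21e+08)/2 = 3.4732e+08 m.
vₚ = √(GM · (2/rₚ − 1/a)) = √(2.067e+20 · (2/7.364e+07 − 1/3.4732e+08)) m/s ≈ 2.24e+06 m/s = 2240 km/s.
vₐ = √(GM · (2/rₐ − 1/a)) = √(2.067e+20 · (2/6.21e+08 − 1/3.4732e+08)) m/s ≈ 2.657e+05 m/s = 265.7 km/s.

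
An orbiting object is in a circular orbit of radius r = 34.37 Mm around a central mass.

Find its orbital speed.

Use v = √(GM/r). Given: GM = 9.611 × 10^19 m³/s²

Convert to SI: r = 34.37 Mm = 3.437e+07 m.
For a circular orbit, gravity supplies the centripetal force, so v = √(GM / r).
v = √(9.611e+19 / 3.437e+07) m/s ≈ 1.672e+06 m/s = 1672 km/s.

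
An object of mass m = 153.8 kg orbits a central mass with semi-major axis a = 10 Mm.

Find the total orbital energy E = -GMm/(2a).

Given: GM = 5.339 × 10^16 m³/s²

Convert to SI: a = 10 Mm = 1e+07 m.
E = −GMm / (2a).
E = −5.339e+16 · 153.8 / (2 · 1e+07) J ≈ -4.106e+11 J = -410.6 GJ.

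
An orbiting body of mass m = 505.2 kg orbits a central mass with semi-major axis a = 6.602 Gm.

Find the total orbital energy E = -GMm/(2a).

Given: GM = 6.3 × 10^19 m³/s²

Convert to SI: a = 6.602 Gm = 6.602e+09 m.
E = −GMm / (2a).
E = −6.3e+19 · 505.2 / (2 · 6.602e+09) J ≈ -2.41e+12 J = -2.41 TJ.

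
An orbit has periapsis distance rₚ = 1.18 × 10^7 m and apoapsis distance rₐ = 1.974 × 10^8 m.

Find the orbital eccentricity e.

e = (rₐ − rₚ) / (rₐ + rₚ).
e = (1.974e+08 − 1.18e+07) / (1.974e+08 + 1.18e+07) = 1.856e+08 / 2.092e+08 ≈ 0.8872.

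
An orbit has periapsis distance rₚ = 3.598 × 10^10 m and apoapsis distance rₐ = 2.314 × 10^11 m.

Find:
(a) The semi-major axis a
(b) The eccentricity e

(a) a = (rₚ + rₐ) / 2 = (3.598e+10 + 2.314e+11) / 2 ≈ 1.337e+11 m = 1.337 × 10^11 m.
(b) e = (rₐ − rₚ) / (rₐ + rₚ) = (2.314e+11 − 3.598e+10) / (2.314e+11 + 3.598e+10) ≈ 0.7309.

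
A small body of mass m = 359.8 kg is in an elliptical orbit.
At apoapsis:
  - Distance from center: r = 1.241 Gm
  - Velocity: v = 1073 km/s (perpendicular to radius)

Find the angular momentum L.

Convert to SI: r = 1.241 Gm = 1.241e+09 m; v = 1073 km/s = 1.073e+06 m/s.
Since v is perpendicular to r, L = m · v · r.
L = 359.8 · 1.073e+06 · 1.241e+09 kg·m²/s ≈ 4.791e+17 kg·m²/s.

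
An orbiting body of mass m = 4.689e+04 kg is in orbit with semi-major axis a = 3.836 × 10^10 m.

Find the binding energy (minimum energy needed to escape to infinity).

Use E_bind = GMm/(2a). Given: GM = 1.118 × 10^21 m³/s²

Total orbital energy is E = −GMm/(2a); binding energy is E_bind = −E = GMm/(2a).
E_bind = 1.118e+21 · 4.689e+04 / (2 · 3.836e+10) J ≈ 6.833e+14 J = 683.3 TJ.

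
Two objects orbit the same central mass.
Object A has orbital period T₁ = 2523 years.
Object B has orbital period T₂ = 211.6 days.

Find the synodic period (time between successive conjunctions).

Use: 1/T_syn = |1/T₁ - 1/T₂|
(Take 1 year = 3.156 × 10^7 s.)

Convert to SI: T₁ = 2523 years = 7.96259e+10 s; T₂ = 211.6 days = 1.82822e+07 s.
T_syn = |T₁ · T₂ / (T₁ − T₂)|.
T_syn = |7.96259e+10 · 1.82822e+07 / (7.96259e+10 − 1.82822e+07)| s ≈ 1.829e+07 s = 211.6 days.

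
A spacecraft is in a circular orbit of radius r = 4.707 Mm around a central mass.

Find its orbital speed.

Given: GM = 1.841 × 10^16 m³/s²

Convert to SI: r = 4.707 Mm = 4.707e+06 m.
For a circular orbit, gravity supplies the centripetal force, so v = √(GM / r).
v = √(1.841e+16 / 4.707e+06) m/s ≈ 6.254e+04 m/s = 62.54 km/s.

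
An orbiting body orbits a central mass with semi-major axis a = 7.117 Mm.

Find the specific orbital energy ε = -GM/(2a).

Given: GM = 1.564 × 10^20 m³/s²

Convert to SI: a = 7.117 Mm = 7.117e+06 m.
ε = −GM / (2a).
ε = −1.564e+20 / (2 · 7.117e+06) J/kg ≈ -1.099e+13 J/kg = -1.099e+04 GJ/kg.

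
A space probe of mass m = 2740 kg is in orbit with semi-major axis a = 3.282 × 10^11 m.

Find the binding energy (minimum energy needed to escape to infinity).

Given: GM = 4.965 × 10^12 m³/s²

Total orbital energy is E = −GMm/(2a); binding energy is E_bind = −E = GMm/(2a).
E_bind = 4.965e+12 · 2740 / (2 · 3.282e+11) J ≈ 2.073e+04 J = 20.73 kJ.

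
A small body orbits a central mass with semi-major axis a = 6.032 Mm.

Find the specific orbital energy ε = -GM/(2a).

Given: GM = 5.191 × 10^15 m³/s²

Convert to SI: a = 6.032 Mm = 6.032e+06 m.
ε = −GM / (2a).
ε = −5.191e+15 / (2 · 6.032e+06) J/kg ≈ -4.303e+08 J/kg = -430.3 MJ/kg.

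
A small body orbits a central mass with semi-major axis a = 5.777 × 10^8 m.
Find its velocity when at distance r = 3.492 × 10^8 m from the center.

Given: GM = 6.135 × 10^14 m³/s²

Vis-viva: v = √(GM · (2/r − 1/a)).
2/r − 1/a = 2/3.492e+08 − 1/5.777e+08 = 3.99637e-09 m⁻¹.
v = √(6.135e+14 · 3.99637e-09) m/s ≈ 1566 m/s = 1.566 km/s.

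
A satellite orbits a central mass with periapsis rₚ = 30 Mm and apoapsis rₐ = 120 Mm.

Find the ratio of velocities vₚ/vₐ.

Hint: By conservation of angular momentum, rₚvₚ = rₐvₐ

Convert to SI: rₚ = 30 Mm = 3e+07 m; rₐ = 120 Mm = 1.2e+08 m.
Conservation of angular momentum gives rₚvₚ = rₐvₐ, so vₚ/vₐ = rₐ/rₚ.
vₚ/vₐ = 1.2e+08 / 3e+07 ≈ 4.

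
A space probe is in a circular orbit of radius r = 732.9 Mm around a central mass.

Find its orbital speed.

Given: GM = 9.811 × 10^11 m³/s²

Convert to SI: r = 732.9 Mm = 7.329e+08 m.
For a circular orbit, gravity supplies the centripetal force, so v = √(GM / r).
v = √(9.811e+11 / 7.329e+08) m/s ≈ 36.59 m/s = 36.59 m/s.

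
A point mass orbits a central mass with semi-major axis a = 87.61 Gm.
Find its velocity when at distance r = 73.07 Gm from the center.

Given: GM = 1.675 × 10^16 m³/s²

Convert to SI: a = 87.61 Gm = 8.761e+10 m; r = 73.07 Gm = 7.307e+10 m.
Vis-viva: v = √(GM · (2/r − 1/a)).
2/r − 1/a = 2/7.307e+10 − 1/8.761e+10 = 1.59568e-11 m⁻¹.
v = √(1.675e+16 · 1.59568e-11) m/s ≈ 517 m/s = 517 m/s.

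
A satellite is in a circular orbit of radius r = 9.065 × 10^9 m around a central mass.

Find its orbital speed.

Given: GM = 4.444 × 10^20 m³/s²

For a circular orbit, gravity supplies the centripetal force, so v = √(GM / r).
v = √(4.444e+20 / 9.065e+09) m/s ≈ 2.214e+05 m/s = 221.4 km/s.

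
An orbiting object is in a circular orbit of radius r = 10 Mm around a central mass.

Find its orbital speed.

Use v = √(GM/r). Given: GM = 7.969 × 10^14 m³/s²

Convert to SI: r = 10 Mm = 1e+07 m.
For a circular orbit, gravity supplies the centripetal force, so v = √(GM / r).
v = √(7.969e+14 / 1e+07) m/s ≈ 8927 m/s = 8.927 km/s.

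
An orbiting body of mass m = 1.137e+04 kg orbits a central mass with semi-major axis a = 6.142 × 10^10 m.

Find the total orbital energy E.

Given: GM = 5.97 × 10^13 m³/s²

E = −GMm / (2a).
E = −5.97e+13 · 1.137e+04 / (2 · 6.142e+10) J ≈ -5.526e+06 J = -5.526 MJ.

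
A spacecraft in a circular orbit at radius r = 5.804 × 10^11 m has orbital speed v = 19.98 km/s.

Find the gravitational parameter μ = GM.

Convert to SI: v = 19.98 km/s = 19980 m/s.
For a circular orbit v² = GM/r, so GM = v² · r.
GM = (19980)² · 5.804e+11 m³/s² ≈ 2.317e+20 m³/s² = 2.317 × 10^20 m³/s².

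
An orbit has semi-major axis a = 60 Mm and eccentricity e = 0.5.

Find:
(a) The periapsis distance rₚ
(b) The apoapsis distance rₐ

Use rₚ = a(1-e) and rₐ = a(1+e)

Convert to SI: a = 60 Mm = 6e+07 m.
(a) rₚ = a(1 − e) = 6e+07 · (1 − 0.5) = 6e+07 · 0.5 ≈ 3e+07 m = 30 Mm.
(b) rₐ = a(1 + e) = 6e+07 · (1 + 0.5) = 6e+07 · 1.5 ≈ 9e+07 m = 90 Mm.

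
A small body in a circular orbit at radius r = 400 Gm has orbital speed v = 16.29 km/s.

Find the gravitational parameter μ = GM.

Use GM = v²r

Convert to SI: r = 400 Gm = 4e+11 m; v = 16.29 km/s = 16290 m/s.
For a circular orbit v² = GM/r, so GM = v² · r.
GM = (16290)² · 4e+11 m³/s² ≈ 1.061e+20 m³/s² = 1.061 × 10^20 m³/s².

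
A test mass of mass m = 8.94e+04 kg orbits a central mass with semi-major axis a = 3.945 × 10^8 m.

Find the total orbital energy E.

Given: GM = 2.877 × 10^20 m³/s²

E = −GMm / (2a).
E = −2.877e+20 · 8.94e+04 / (2 · 3.945e+08) J ≈ -3.26e+16 J = -32.6 PJ.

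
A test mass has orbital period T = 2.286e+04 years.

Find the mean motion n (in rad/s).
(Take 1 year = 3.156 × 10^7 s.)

Convert to SI: T = 2.286e+04 years = 7.21462e+11 s.
n = 2π / T.
n = 2π / 7.21462e+11 s ≈ 8.709e-12 rad/s.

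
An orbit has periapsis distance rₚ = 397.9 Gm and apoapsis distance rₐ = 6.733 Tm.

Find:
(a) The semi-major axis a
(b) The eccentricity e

Convert to SI: rₚ = 397.9 Gm = 3.979e+11 m; rₐ = 6.733 Tm = 6.733e+12 m.
(a) a = (rₚ + rₐ) / 2 = (3.979e+11 + 6.733e+12) / 2 ≈ 3.565e+12 m = 3.565 Tm.
(b) e = (rₐ − rₚ) / (rₐ + rₚ) = (6.733e+12 − 3.979e+11) / (6.733e+12 + 3.979e+11) ≈ 0.8884.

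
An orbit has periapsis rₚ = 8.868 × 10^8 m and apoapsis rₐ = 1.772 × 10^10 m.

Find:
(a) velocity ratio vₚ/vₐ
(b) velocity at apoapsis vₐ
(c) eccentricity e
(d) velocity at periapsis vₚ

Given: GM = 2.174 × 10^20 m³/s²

(a) Conservation of angular momentum (rₚvₚ = rₐvₐ) gives vₚ/vₐ = rₐ/rₚ = 1.772e+10/8.868e+08 ≈ 19.98
(b) With a = (rₚ + rₐ)/2 = 9.3034e+09 m, vₐ = √(GM (2/rₐ − 1/a)) = √(2.174e+20 · (2/1.772e+10 − 1/9.3034e+09)) m/s ≈ 3.42e+04 m/s
(c) e = (rₐ − rₚ)/(rₐ + rₚ) = (1.772e+10 − 8.868e+08)/(1.772e+10 + 8.868e+08) ≈ 0.9047
(d) With a = (rₚ + rₐ)/2 = 9.3034e+09 m, vₚ = √(GM (2/rₚ − 1/a)) = √(2.174e+20 · (2/8.868e+08 − 1/9.3034e+09)) m/s ≈ 6.833e+05 m/s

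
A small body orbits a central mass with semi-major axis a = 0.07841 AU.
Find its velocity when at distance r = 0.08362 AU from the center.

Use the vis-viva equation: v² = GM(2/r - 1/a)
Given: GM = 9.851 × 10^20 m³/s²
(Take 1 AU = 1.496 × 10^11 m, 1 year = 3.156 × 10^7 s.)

Convert to SI: a = 0.07841 AU = 1.17301e+10 m; r = 0.08362 AU = 1.25096e+10 m.
Vis-viva: v = √(GM · (2/r − 1/a)).
2/r − 1/a = 2/1.25096e+10 − 1/1.17301e+10 = 7.46273e-11 m⁻¹.
v = √(9.851e+20 · 7.46273e-11) m/s ≈ 2.711e+05 m/s = 57.2 AU/year.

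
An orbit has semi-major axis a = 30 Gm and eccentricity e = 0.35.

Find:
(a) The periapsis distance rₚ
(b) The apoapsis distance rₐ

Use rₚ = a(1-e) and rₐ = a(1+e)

Convert to SI: a = 30 Gm = 3e+10 m.
(a) rₚ = a(1 − e) = 3e+10 · (1 − 0.35) = 3e+10 · 0.65 ≈ 1.95e+10 m = 19.5 Gm.
(b) rₐ = a(1 + e) = 3e+10 · (1 + 0.35) = 3e+10 · 1.35 ≈ 4.05e+10 m = 40.5 Gm.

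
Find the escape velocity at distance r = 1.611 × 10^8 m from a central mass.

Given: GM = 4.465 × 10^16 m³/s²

Escape velocity comes from setting total energy to zero: ½v² − GM/r = 0 ⇒ v_esc = √(2GM / r).
v_esc = √(2 · 4.465e+16 / 1.611e+08) m/s ≈ 2.354e+04 m/s = 23.54 km/s.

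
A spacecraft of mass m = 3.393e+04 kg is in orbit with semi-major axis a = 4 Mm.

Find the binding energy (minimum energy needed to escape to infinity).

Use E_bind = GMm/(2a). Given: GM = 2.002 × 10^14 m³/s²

Convert to SI: a = 4 Mm = 4e+06 m.
Total orbital energy is E = −GMm/(2a); binding energy is E_bind = −E = GMm/(2a).
E_bind = 2.002e+14 · 3.393e+04 / (2 · 4e+06) J ≈ 8.491e+11 J = 849.1 GJ.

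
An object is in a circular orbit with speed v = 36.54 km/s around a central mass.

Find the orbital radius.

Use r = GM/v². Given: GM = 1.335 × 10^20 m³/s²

Convert to SI: v = 36.54 km/s = 36540 m/s.
For a circular orbit, v² = GM / r, so r = GM / v².
r = 1.335e+20 / (36540)² m ≈ 9.999e+10 m = 99.99 Gm.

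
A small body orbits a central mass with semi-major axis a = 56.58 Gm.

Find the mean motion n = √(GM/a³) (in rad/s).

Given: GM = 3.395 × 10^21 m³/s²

Convert to SI: a = 56.58 Gm = 5.658e+10 m.
n = √(GM / a³).
n = √(3.395e+21 / (5.658e+10)³) rad/s ≈ 4.329e-06 rad/s.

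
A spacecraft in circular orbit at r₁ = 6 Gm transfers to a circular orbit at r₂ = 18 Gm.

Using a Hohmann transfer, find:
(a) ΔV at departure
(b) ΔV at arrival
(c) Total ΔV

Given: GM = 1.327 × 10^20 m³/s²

Convert to SI: r₁ = 6 Gm = 6e+09 m; r₂ = 18 Gm = 1.8e+10 m.
Transfer semi-major axis: a_t = (r₁ + r₂)/2 = (6e+09 + 1.8e+10)/2 = 1.2e+10 m.
Circular speeds: v₁ = √(GM/r₁) = 148717 m/s, v₂ = √(GM/r₂) = 85861.6 m/s.
Transfer speeds (vis-viva v² = GM(2/r − 1/a_t)): v₁ᵗ = 182140 m/s, v₂ᵗ = 60713.4 m/s.
(a) ΔV₁ = |v₁ᵗ − v₁| ≈ 3.342e+04 m/s = 33.42 km/s.
(b) ΔV₂ = |v₂ − v₂ᵗ| ≈ 2.515e+04 m/s = 25.15 km/s.
(c) ΔV_total = ΔV₁ + ΔV₂ ≈ 5.857e+04 m/s = 58.57 km/s.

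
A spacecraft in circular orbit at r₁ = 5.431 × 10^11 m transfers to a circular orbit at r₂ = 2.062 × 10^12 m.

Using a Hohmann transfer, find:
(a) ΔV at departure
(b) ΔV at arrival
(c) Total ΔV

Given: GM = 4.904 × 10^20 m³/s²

Transfer semi-major axis: a_t = (r₁ + r₂)/2 = (5.431e+11 + 2.062e+12)/2 = 1.30255e+12 m.
Circular speeds: v₁ = √(GM/r₁) = 30049.4 m/s, v₂ = √(GM/r₂) = 15421.7 m/s.
Transfer speeds (vis-viva v² = GM(2/r − 1/a_t)): v₁ᵗ = 37807.9 m/s, v₂ᵗ = 9958.03 m/s.
(a) ΔV₁ = |v₁ᵗ − v₁| ≈ 7759 m/s = 7.759 km/s.
(b) ΔV₂ = |v₂ − v₂ᵗ| ≈ 5464 m/s = 5.464 km/s.
(c) ΔV_total = ΔV₁ + ΔV₂ ≈ 1.322e+04 m/s = 13.22 km/s.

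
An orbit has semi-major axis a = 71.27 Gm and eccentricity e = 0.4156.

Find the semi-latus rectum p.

Convert to SI: a = 71.27 Gm = 7.127e+10 m.
p = a (1 − e²).
p = 7.127e+10 · (1 − (0.4156)²) = 7.127e+10 · 0.827277 ≈ 5.896e+10 m = 58.96 Gm.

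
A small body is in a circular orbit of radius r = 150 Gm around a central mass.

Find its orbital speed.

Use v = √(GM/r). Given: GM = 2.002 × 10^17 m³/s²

Convert to SI: r = 150 Gm = 1.5e+11 m.
For a circular orbit, gravity supplies the centripetal force, so v = √(GM / r).
v = √(2.002e+17 / 1.5e+11) m/s ≈ 1155 m/s = 1.155 km/s.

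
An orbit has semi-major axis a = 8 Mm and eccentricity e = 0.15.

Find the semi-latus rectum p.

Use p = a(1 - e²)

Convert to SI: a = 8 Mm = 8e+06 m.
p = a (1 − e²).
p = 8e+06 · (1 − (0.15)²) = 8e+06 · 0.9775 ≈ 7.82e+06 m = 7.82 Mm.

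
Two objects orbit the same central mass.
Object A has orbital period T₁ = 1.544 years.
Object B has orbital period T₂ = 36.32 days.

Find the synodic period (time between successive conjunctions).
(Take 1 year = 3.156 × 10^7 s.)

Convert to SI: T₁ = 1.544 years = 4.87286e+07 s; T₂ = 36.32 days = 3.13805e+06 s.
T_syn = |T₁ · T₂ / (T₁ − T₂)|.
T_syn = |4.87286e+07 · 3.13805e+06 / (4.87286e+07 − 3.13805e+06)| s ≈ 3.354e+06 s = 38.82 days.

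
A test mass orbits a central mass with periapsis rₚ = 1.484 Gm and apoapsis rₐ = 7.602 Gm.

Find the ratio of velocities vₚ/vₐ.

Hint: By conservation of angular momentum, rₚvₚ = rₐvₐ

Convert to SI: rₚ = 1.484 Gm = 1.484e+09 m; rₐ = 7.602 Gm = 7.602e+09 m.
Conservation of angular momentum gives rₚvₚ = rₐvₐ, so vₚ/vₐ = rₐ/rₚ.
vₚ/vₐ = 7.602e+09 / 1.484e+09 ≈ 5.123.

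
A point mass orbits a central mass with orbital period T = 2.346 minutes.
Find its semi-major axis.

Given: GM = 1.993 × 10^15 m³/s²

Convert to SI: T = 2.346 minutes = 140.76 s.
Invert Kepler's third law: a = (GM · T² / (4π²))^(1/3).
Substituting T = 140.76 s and GM = 1.993e+15 m³/s²:
a = (1.993e+15 · (140.76)² / (4π²))^(1/3) m
a ≈ 1e+06 m = 1 Mm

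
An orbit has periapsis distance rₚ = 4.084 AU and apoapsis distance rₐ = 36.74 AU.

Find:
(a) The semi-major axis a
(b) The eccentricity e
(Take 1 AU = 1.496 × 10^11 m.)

Convert to SI: rₚ = 4.084 AU = 6.10966e+11 m; rₐ = 36.74 AU = 5.4963e+12 m.
(a) a = (rₚ + rₐ) / 2 = (6.10966e+11 + 5.4963e+12) / 2 ≈ 3.054e+12 m = 20.41 AU.
(b) e = (rₐ − rₚ) / (rₐ + rₚ) = (5.4963e+12 − 6.10966e+11) / (5.4963e+12 + 6.10966e+11) ≈ 0.7999.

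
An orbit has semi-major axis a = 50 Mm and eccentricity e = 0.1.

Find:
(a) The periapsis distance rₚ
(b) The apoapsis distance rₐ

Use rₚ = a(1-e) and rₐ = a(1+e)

Convert to SI: a = 50 Mm = 5e+07 m.
(a) rₚ = a(1 − e) = 5e+07 · (1 − 0.1) = 5e+07 · 0.9 ≈ 4.5e+07 m = 45 Mm.
(b) rₐ = a(1 + e) = 5e+07 · (1 + 0.1) = 5e+07 · 1.1 ≈ 5.5e+07 m = 55 Mm.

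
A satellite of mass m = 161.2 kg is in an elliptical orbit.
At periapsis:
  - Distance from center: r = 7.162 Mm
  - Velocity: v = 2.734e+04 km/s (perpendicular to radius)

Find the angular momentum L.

Convert to SI: r = 7.162 Mm = 7.162e+06 m; v = 2.734e+04 km/s = 2.734e+07 m/s.
Since v is perpendicular to r, L = m · v · r.
L = 161.2 · 2.734e+07 · 7.162e+06 kg·m²/s ≈ 3.156e+16 kg·m²/s.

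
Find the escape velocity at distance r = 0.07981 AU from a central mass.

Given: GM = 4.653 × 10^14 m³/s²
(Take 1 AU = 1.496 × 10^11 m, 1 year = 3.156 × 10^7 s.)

Convert to SI: r = 0.07981 AU = 1.19396e+10 m.
Escape velocity comes from setting total energy to zero: ½v² − GM/r = 0 ⇒ v_esc = √(2GM / r).
v_esc = √(2 · 4.653e+14 / 1.19396e+10) m/s ≈ 279.2 m/s = 0.0589 AU/year.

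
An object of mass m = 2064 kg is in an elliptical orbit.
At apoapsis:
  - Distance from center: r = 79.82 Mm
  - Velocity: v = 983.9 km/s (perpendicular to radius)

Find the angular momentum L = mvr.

Convert to SI: r = 79.82 Mm = 7.982e+07 m; v = 983.9 km/s = 983900 m/s.
Since v is perpendicular to r, L = m · v · r.
L = 2064 · 983900 · 7.982e+07 kg·m²/s ≈ 1.621e+17 kg·m²/s.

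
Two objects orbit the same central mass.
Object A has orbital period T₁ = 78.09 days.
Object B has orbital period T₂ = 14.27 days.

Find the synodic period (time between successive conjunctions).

Convert to SI: T₁ = 78.09 days = 6.74698e+06 s; T₂ = 14.27 days = 1.23293e+06 s.
T_syn = |T₁ · T₂ / (T₁ − T₂)|.
T_syn = |6.74698e+06 · 1.23293e+06 / (6.74698e+06 − 1.23293e+06)| s ≈ 1.509e+06 s = 17.46 days.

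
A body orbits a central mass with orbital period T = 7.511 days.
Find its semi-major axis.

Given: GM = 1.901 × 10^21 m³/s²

Convert to SI: T = 7.511 days = 648950 s.
Invert Kepler's third law: a = (GM · T² / (4π²))^(1/3).
Substituting T = 648950 s and GM = 1.901e+21 m³/s²:
a = (1.901e+21 · (648950)² / (4π²))^(1/3) m
a ≈ 2.727e+10 m = 2.727 × 10^10 m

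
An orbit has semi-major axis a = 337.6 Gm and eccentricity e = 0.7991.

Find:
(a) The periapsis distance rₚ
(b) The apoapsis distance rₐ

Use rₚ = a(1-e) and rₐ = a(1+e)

Convert to SI: a = 337.6 Gm = 3.376e+11 m.
(a) rₚ = a(1 − e) = 3.376e+11 · (1 − 0.7991) = 3.376e+11 · 0.2009 ≈ 6.782e+10 m = 67.82 Gm.
(b) rₐ = a(1 + e) = 3.376e+11 · (1 + 0.7991) = 3.376e+11 · 1.7991 ≈ 6.074e+11 m = 607.4 Gm.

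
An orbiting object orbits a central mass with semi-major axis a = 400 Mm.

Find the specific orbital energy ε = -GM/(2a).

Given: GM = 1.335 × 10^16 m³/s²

Convert to SI: a = 400 Mm = 4e+08 m.
ε = −GM / (2a).
ε = −1.335e+16 / (2 · 4e+08) J/kg ≈ -1.669e+07 J/kg = -16.69 MJ/kg.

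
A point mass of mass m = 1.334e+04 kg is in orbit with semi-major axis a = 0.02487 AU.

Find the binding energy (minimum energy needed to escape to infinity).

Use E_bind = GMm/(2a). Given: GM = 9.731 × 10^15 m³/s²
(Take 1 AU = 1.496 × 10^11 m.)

Convert to SI: a = 0.02487 AU = 3.72055e+09 m.
Total orbital energy is E = −GMm/(2a); binding energy is E_bind = −E = GMm/(2a).
E_bind = 9.731e+15 · 1.334e+04 / (2 · 3.72055e+09) J ≈ 1.745e+10 J = 17.45 GJ.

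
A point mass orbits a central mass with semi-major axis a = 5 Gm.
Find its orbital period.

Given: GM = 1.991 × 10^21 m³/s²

Convert to SI: a = 5 Gm = 5e+09 m.
Kepler's third law: T = 2π √(a³ / GM).
Substituting a = 5e+09 m and GM = 1.991e+21 m³/s²:
T = 2π √((5e+09)³ / 1.991e+21) s
T ≈ 4.979e+04 s = 13.83 hours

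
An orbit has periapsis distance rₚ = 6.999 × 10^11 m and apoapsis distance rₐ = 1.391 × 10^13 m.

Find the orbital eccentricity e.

e = (rₐ − rₚ) / (rₐ + rₚ).
e = (1.391e+13 − 6.999e+11) / (1.391e+13 + 6.999e+11) = 1.32101e+13 / 1.46099e+13 ≈ 0.9042.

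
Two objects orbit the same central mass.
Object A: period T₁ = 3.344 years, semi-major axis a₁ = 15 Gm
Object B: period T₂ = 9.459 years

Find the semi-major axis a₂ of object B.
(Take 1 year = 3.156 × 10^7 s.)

Convert to SI: T₁ = 3.344 years = 1.05537e+08 s; a₁ = 15 Gm = 1.5e+10 m; T₂ = 9.459 years = 2.98526e+08 s.
Kepler's third law: (T₁/T₂)² = (a₁/a₂)³ ⇒ a₂ = a₁ · (T₂/T₁)^(2/3).
T₂/T₁ = 2.98526e+08 / 1.05537e+08 = 2.82865.
a₂ = 1.5e+10 · (2.82865)^(2/3) m ≈ 3e+10 m = 30 Gm.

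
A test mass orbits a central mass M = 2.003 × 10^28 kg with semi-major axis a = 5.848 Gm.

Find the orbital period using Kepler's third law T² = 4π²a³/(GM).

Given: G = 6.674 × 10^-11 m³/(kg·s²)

Convert to SI: a = 5.848 Gm = 5.848e+09 m.
GM = G · M = 6.674e-11 · 2.003e+28 = 1.3368e+18 m³/s².
Kepler's third law: T = 2π √(a³ / GM).
Substituting a = 5.848e+09 m and GM = 1.3368e+18 m³/s²:
T = 2π √((5.848e+09)³ / 1.3368e+18) s
T ≈ 2.43e+06 s = 28.13 days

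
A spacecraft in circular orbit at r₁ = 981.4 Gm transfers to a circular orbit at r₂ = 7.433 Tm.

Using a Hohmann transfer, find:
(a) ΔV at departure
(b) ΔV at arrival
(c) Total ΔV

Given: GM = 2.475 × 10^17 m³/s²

Convert to SI: r₁ = 981.4 Gm = 9.814e+11 m; r₂ = 7.433 Tm = 7.433e+12 m.
Transfer semi-major axis: a_t = (r₁ + r₂)/2 = (9.814e+11 + 7.433e+12)/2 = 4.2072e+12 m.
Circular speeds: v₁ = √(GM/r₁) = 502.186 m/s, v₂ = √(GM/r₂) = 182.476 m/s.
Transfer speeds (vis-viva v² = GM(2/r − 1/a_t)): v₁ᵗ = 667.498 m/s, v₂ᵗ = 88.1317 m/s.
(a) ΔV₁ = |v₁ᵗ − v₁| ≈ 165.3 m/s = 165.3 m/s.
(b) ΔV₂ = |v₂ − v₂ᵗ| ≈ 94.34 m/s = 94.34 m/s.
(c) ΔV_total = ΔV₁ + ΔV₂ ≈ 259.7 m/s = 259.7 m/s.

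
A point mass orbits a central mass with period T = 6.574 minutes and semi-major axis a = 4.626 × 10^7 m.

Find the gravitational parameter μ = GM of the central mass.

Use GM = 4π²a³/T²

Convert to SI: T = 6.574 minutes = 394.44 s.
GM = 4π² · a³ / T².
GM = 4π² · (4.626e+07)³ / (394.44)² m³/s² ≈ 2.512e+19 m³/s² = 2.512 × 10^19 m³/s².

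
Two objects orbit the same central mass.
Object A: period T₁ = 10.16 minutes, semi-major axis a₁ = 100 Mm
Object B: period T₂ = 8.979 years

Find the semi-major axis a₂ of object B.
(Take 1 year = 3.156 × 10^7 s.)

Convert to SI: T₁ = 10.16 minutes = 609.6 s; a₁ = 100 Mm = 1e+08 m; T₂ = 8.979 years = 2.83377e+08 s.
Kepler's third law: (T₁/T₂)² = (a₁/a₂)³ ⇒ a₂ = a₁ · (T₂/T₁)^(2/3).
T₂/T₁ = 2.83377e+08 / 609.6 = 464858.
a₂ = 1e+08 · (464858)^(2/3) m ≈ 6.001e+11 m = 600.1 Gm.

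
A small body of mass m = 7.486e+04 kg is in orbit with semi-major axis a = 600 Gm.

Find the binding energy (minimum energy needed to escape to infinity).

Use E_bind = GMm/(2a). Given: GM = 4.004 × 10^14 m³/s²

Convert to SI: a = 600 Gm = 6e+11 m.
Total orbital energy is E = −GMm/(2a); binding energy is E_bind = −E = GMm/(2a).
E_bind = 4.004e+14 · 7.486e+04 / (2 · 6e+11) J ≈ 2.498e+07 J = 24.98 MJ.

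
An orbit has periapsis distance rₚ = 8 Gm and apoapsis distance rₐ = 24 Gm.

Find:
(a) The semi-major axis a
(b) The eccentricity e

Convert to SI: rₚ = 8 Gm = 8e+09 m; rₐ = 24 Gm = 2.4e+10 m.
(a) a = (rₚ + rₐ) / 2 = (8e+09 + 2.4e+10) / 2 ≈ 1.6e+10 m = 16 Gm.
(b) e = (rₐ − rₚ) / (rₐ + rₚ) = (2.4e+10 − 8e+09) / (2.4e+10 + 8e+09) ≈ 0.5.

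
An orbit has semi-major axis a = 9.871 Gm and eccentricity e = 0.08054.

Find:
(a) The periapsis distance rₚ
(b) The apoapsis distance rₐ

Convert to SI: a = 9.871 Gm = 9.871e+09 m.
(a) rₚ = a(1 − e) = 9.871e+09 · (1 − 0.08054) = 9.871e+09 · 0.91946 ≈ 9.076e+09 m = 9.076 Gm.
(b) rₐ = a(1 + e) = 9.871e+09 · (1 + 0.08054) = 9.871e+09 · 1.08054 ≈ 1.067e+10 m = 10.67 Gm.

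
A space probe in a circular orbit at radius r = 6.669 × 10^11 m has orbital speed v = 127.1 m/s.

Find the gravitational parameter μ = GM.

For a circular orbit v² = GM/r, so GM = v² · r.
GM = (127.1)² · 6.669e+11 m³/s² ≈ 1.077e+16 m³/s² = 1.077 × 10^16 m³/s².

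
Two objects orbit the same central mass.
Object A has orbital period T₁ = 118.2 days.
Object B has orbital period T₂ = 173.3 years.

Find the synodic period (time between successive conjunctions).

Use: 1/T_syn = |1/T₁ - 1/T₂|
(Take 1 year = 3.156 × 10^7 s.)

Convert to SI: T₁ = 118.2 days = 1.02125e+07 s; T₂ = 173.3 years = 5.46935e+09 s.
T_syn = |T₁ · T₂ / (T₁ − T₂)|.
T_syn = |1.02125e+07 · 5.46935e+09 / (1.02125e+07 − 5.46935e+09)| s ≈ 1.023e+07 s = 118.4 days.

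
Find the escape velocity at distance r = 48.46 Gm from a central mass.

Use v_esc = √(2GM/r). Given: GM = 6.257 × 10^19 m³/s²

Convert to SI: r = 48.46 Gm = 4.846e+10 m.
Escape velocity comes from setting total energy to zero: ½v² − GM/r = 0 ⇒ v_esc = √(2GM / r).
v_esc = √(2 · 6.257e+19 / 4.846e+10) m/s ≈ 5.082e+04 m/s = 50.82 km/s.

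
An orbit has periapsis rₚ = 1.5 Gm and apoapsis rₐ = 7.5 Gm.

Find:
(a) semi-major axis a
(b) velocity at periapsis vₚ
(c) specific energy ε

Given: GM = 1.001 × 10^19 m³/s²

Convert to SI: rₚ = 1.5 Gm = 1.5e+09 m; rₐ = 7.5 Gm = 7.5e+09 m.
(a) a = (rₚ + rₐ)/2 = (1.5e+09 + 7.5e+09)/2 ≈ 4.5e+09 m
(b) With a = (rₚ + rₐ)/2 = 4.5e+09 m, vₚ = √(GM (2/rₚ − 1/a)) = √(1.001e+19 · (2/1.5e+09 − 1/4.5e+09)) m/s ≈ 1.055e+05 m/s
(c) With a = (rₚ + rₐ)/2 = 4.5e+09 m, ε = −GM/(2a) = −1.001e+19/(2 · 4.5e+09) J/kg ≈ -1.112e+09 J/kg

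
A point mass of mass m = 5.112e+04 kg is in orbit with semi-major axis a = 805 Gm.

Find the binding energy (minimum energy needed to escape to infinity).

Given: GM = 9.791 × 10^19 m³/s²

Convert to SI: a = 805 Gm = 8.05e+11 m.
Total orbital energy is E = −GMm/(2a); binding energy is E_bind = −E = GMm/(2a).
E_bind = 9.791e+19 · 5.112e+04 / (2 · 8.05e+11) J ≈ 3.109e+12 J = 3.109 TJ.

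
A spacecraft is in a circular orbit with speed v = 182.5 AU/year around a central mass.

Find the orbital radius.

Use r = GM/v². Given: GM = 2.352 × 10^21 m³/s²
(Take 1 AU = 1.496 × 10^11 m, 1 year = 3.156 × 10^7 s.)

Convert to SI: v = 182.5 AU/year = 865082 m/s.
For a circular orbit, v² = GM / r, so r = GM / v².
r = 2.352e+21 / (865082)² m ≈ 3.143e+09 m = 0.02101 AU.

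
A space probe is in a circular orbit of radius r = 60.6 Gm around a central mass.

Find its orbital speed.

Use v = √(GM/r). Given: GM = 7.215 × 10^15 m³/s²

Convert to SI: r = 60.6 Gm = 6.06e+10 m.
For a circular orbit, gravity supplies the centripetal force, so v = √(GM / r).
v = √(7.215e+15 / 6.06e+10) m/s ≈ 345 m/s = 345 m/s.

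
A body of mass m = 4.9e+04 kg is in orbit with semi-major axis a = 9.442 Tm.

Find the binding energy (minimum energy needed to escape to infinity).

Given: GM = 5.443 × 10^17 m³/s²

Convert to SI: a = 9.442 Tm = 9.442e+12 m.
Total orbital energy is E = −GMm/(2a); binding energy is E_bind = −E = GMm/(2a).
E_bind = 5.443e+17 · 4.9e+04 / (2 · 9.442e+12) J ≈ 1.412e+09 J = 1.412 GJ.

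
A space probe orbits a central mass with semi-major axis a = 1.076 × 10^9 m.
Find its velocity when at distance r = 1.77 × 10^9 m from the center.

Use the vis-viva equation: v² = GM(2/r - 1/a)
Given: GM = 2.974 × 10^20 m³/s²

Vis-viva: v = √(GM · (2/r − 1/a)).
2/r − 1/a = 2/1.77e+09 − 1/1.076e+09 = 2.00575e-10 m⁻¹.
v = √(2.974e+20 · 2.00575e-10) m/s ≈ 2.442e+05 m/s = 244.2 km/s.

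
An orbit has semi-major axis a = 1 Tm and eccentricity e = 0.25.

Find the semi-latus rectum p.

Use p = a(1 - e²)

Convert to SI: a = 1 Tm = 1e+12 m.
p = a (1 − e²).
p = 1e+12 · (1 − (0.25)²) = 1e+12 · 0.9375 ≈ 9.375e+11 m = 937.5 Gm.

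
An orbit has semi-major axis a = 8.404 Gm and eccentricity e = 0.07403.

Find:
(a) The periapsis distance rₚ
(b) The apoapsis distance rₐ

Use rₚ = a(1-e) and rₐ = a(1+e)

Convert to SI: a = 8.404 Gm = 8.404e+09 m.
(a) rₚ = a(1 − e) = 8.404e+09 · (1 − 0.07403) = 8.404e+09 · 0.92597 ≈ 7.782e+09 m = 7.782 Gm.
(b) rₐ = a(1 + e) = 8.404e+09 · (1 + 0.07403) = 8.404e+09 · 1.07403 ≈ 9.026e+09 m = 9.026 Gm.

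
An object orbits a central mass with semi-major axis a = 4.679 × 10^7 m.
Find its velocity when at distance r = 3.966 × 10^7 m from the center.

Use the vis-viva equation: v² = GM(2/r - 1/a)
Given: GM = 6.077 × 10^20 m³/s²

Vis-viva: v = √(GM · (2/r − 1/a)).
2/r − 1/a = 2/3.966e+07 − 1/4.679e+07 = 2.90566e-08 m⁻¹.
v = √(6.077e+20 · 2.90566e-08) m/s ≈ 4.202e+06 m/s = 4202 km/s.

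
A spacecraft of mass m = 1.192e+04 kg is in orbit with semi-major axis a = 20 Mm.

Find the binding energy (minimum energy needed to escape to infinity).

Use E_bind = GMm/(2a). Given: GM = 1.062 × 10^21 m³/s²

Convert to SI: a = 20 Mm = 2e+07 m.
Total orbital energy is E = −GMm/(2a); binding energy is E_bind = −E = GMm/(2a).
E_bind = 1.062e+21 · 1.192e+04 / (2 · 2e+07) J ≈ 3.165e+17 J = 316.5 PJ.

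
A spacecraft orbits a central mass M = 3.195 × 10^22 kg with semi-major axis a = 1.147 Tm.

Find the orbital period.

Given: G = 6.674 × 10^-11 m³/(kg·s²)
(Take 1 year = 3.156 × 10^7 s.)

Convert to SI: a = 1.147 Tm = 1.147e+12 m.
GM = G · M = 6.674e-11 · 3.195e+22 = 2.13234e+12 m³/s².
Kepler's third law: T = 2π √(a³ / GM).
Substituting a = 1.147e+12 m and GM = 2.13234e+12 m³/s²:
T = 2π √((1.147e+12)³ / 2.13234e+12) s
T ≈ 5.286e+12 s = 1.675e+05 years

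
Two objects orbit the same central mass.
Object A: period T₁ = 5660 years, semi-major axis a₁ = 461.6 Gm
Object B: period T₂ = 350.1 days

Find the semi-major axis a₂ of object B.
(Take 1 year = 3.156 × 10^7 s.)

Convert to SI: T₁ = 5660 years = 1.7863e+11 s; a₁ = 461.6 Gm = 4.616e+11 m; T₂ = 350.1 days = 3.02486e+07 s.
Kepler's third law: (T₁/T₂)² = (a₁/a₂)³ ⇒ a₂ = a₁ · (T₂/T₁)^(2/3).
T₂/T₁ = 3.02486e+07 / 1.7863e+11 = 0.000169337.
a₂ = 4.616e+11 · (0.000169337)^(2/3) m ≈ 1.413e+09 m = 1.413 Gm.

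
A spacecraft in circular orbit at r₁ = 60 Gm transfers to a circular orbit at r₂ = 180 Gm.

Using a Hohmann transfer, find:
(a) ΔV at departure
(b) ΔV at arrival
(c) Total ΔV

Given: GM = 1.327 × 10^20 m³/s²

Convert to SI: r₁ = 60 Gm = 6e+10 m; r₂ = 180 Gm = 1.8e+11 m.
Transfer semi-major axis: a_t = (r₁ + r₂)/2 = (6e+10 + 1.8e+11)/2 = 1.2e+11 m.
Circular speeds: v₁ = √(GM/r₁) = 47028.4 m/s, v₂ = √(GM/r₂) = 27151.8 m/s.
Transfer speeds (vis-viva v² = GM(2/r − 1/a_t)): v₁ᵗ = 57597.7 m/s, v₂ᵗ = 19199.2 m/s.
(a) ΔV₁ = |v₁ᵗ − v₁| ≈ 1.057e+04 m/s = 10.57 km/s.
(b) ΔV₂ = |v₂ − v₂ᵗ| ≈ 7953 m/s = 7.953 km/s.
(c) ΔV_total = ΔV₁ + ΔV₂ ≈ 1.852e+04 m/s = 18.52 km/s.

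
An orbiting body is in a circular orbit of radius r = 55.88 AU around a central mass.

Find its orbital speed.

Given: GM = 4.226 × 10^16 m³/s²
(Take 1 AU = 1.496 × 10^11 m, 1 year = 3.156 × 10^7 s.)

Convert to SI: r = 55.88 AU = 8.35965e+12 m.
For a circular orbit, gravity supplies the centripetal force, so v = √(GM / r).
v = √(4.226e+16 / 8.35965e+12) m/s ≈ 71.1 m/s = 0.015 AU/year.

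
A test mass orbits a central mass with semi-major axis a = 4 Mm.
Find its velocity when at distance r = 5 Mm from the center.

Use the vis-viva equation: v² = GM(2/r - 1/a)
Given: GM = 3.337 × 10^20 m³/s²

Convert to SI: a = 4 Mm = 4e+06 m; r = 5 Mm = 5e+06 m.
Vis-viva: v = √(GM · (2/r − 1/a)).
2/r − 1/a = 2/5e+06 − 1/4e+06 = 1.5e-07 m⁻¹.
v = √(3.337e+20 · 1.5e-07) m/s ≈ 7.075e+06 m/s = 7075 km/s.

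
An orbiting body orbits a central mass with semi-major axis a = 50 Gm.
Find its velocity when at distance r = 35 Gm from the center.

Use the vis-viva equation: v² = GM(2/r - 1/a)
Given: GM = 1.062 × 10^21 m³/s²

Convert to SI: a = 50 Gm = 5e+10 m; r = 35 Gm = 3.5e+10 m.
Vis-viva: v = √(GM · (2/r − 1/a)).
2/r − 1/a = 2/3.5e+10 − 1/5e+10 = 3.71429e-11 m⁻¹.
v = √(1.062e+21 · 3.71429e-11) m/s ≈ 1.986e+05 m/s = 198.6 km/s.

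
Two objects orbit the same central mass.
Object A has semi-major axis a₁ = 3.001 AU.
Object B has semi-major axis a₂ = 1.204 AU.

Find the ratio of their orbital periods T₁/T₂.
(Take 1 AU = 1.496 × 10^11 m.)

Convert to SI: a₁ = 3.001 AU = 4.4895e+11 m; a₂ = 1.204 AU = 1.80118e+11 m.
From Kepler's third law, (T₁/T₂)² = (a₁/a₂)³, so T₁/T₂ = (a₁/a₂)^(3/2).
a₁/a₂ = 4.4895e+11 / 1.80118e+11 = 2.49252.
T₁/T₂ = (2.49252)^(3/2) ≈ 3.935.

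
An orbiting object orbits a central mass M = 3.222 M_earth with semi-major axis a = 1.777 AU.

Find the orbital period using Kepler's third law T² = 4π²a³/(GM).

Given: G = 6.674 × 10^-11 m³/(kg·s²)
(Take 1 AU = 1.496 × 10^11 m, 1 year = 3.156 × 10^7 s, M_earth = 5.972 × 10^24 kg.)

Convert to SI: a = 1.777 AU = 2.65839e+11 m; M = 3.222 M_earth = 1.92418e+25 kg.
GM = G · M = 6.674e-11 · 1.92418e+25 = 1.2842e+15 m³/s².
Kepler's third law: T = 2π √(a³ / GM).
Substituting a = 2.65839e+11 m and GM = 1.2842e+15 m³/s²:
T = 2π √((2.65839e+11)³ / 1.2842e+15) s
T ≈ 2.403e+10 s = 761.5 years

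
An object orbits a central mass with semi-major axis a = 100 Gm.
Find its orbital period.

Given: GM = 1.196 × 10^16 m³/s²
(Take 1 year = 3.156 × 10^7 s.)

Convert to SI: a = 100 Gm = 1e+11 m.
Kepler's third law: T = 2π √(a³ / GM).
Substituting a = 1e+11 m and GM = 1.196e+16 m³/s²:
T = 2π √((1e+11)³ / 1.196e+16) s
T ≈ 1.817e+09 s = 57.57 years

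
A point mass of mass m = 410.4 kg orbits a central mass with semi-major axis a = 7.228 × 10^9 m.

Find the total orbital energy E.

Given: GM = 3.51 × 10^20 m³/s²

E = −GMm / (2a).
E = −3.51e+20 · 410.4 / (2 · 7.228e+09) J ≈ -9.965e+12 J = -9.965 TJ.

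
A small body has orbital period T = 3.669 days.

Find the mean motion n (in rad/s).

Convert to SI: T = 3.669 days = 317002 s.
n = 2π / T.
n = 2π / 317002 s ≈ 1.982e-05 rad/s.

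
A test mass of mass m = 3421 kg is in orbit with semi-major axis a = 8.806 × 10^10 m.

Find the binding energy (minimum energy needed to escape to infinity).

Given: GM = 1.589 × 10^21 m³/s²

Total orbital energy is E = −GMm/(2a); binding energy is E_bind = −E = GMm/(2a).
E_bind = 1.589e+21 · 3421 / (2 · 8.806e+10) J ≈ 3.087e+13 J = 30.87 TJ.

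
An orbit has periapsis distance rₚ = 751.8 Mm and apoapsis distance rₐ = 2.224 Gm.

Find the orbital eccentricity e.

Convert to SI: rₚ = 751.8 Mm = 7.518e+08 m; rₐ = 2.224 Gm = 2.224e+09 m.
e = (rₐ − rₚ) / (rₐ + rₚ).
e = (2.224e+09 − 7.518e+08) / (2.224e+09 + 7.518e+08) = 1.4722e+09 / 2.9758e+09 ≈ 0.4947.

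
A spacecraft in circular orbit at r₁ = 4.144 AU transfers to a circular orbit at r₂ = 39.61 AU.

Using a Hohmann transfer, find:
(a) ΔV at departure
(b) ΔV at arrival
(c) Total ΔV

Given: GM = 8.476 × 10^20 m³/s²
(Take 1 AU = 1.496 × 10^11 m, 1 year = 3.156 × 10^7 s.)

Convert to SI: r₁ = 4.144 AU = 6.19942e+11 m; r₂ = 39.61 AU = 5.92566e+12 m.
Transfer semi-major axis: a_t = (r₁ + r₂)/2 = (6.19942e+11 + 5.92566e+12)/2 = 3.2728e+12 m.
Circular speeds: v₁ = √(GM/r₁) = 36976 m/s, v₂ = √(GM/r₂) = 11959.9 m/s.
Transfer speeds (vis-viva v² = GM(2/r − 1/a_t)): v₁ᵗ = 49754 m/s, v₂ᵗ = 5205.27 m/s.
(a) ΔV₁ = |v₁ᵗ − v₁| ≈ 1.278e+04 m/s = 2.696 AU/year.
(b) ΔV₂ = |v₂ − v₂ᵗ| ≈ 6755 m/s = 1.425 AU/year.
(c) ΔV_total = ΔV₁ + ΔV₂ ≈ 1.953e+04 m/s = 4.121 AU/year.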